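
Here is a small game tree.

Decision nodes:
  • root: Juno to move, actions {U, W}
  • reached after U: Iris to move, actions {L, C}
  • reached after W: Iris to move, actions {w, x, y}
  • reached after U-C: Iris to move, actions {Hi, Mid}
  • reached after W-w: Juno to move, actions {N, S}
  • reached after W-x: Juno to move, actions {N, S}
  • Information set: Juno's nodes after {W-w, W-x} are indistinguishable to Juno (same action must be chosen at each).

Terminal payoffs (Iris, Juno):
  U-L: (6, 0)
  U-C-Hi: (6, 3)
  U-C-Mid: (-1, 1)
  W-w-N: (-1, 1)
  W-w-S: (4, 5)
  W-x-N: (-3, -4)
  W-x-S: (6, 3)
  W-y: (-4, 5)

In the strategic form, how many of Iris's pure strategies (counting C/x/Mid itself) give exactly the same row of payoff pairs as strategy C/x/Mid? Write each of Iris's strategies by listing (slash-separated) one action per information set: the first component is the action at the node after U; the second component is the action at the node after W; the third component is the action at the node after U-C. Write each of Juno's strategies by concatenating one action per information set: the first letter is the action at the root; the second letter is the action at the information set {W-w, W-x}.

Row for C/x/Mid (columns UN, US, WN, WS): (-1,1) (-1,1) (-3,-4) (6,3).
Every one of Iris's information sets is on the play path for some reply by Juno when Iris follows C/x/Mid.
Changing the action at any of them therefore changes at least one column, so only C/x/Mid itself gives this row.

1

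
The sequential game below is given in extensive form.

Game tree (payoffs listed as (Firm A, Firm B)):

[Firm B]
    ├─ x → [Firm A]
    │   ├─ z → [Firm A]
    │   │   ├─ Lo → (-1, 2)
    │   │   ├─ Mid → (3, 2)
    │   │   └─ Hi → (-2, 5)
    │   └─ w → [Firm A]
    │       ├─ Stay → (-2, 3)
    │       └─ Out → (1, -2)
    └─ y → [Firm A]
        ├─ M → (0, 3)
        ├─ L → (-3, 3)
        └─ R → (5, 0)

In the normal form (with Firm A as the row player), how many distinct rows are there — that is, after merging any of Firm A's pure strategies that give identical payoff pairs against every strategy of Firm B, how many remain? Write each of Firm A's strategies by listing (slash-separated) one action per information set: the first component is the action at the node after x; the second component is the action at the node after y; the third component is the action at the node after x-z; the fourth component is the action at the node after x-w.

15

Firm A has 36 pure strategies: z/M/Lo/Stay, z/M/Lo/Out, z/M/Mid/Stay, z/M/Mid/Out, z/M/Hi/Stay, z/M/Hi/Out, z/L/Lo/Stay, z/L/Lo/Out, z/L/Mid/Stay, z/L/Mid/Out, z/L/Hi/Stay, z/L/Hi/Out, z/R/Lo/Stay, z/R/Lo/Out, z/R/Mid/Stay, z/R/Mid/Out, z/R/Hi/Stay, z/R/Hi/Out, w/M/Lo/Stay, w/M/Lo/Out, w/M/Mid/Stay, w/M/Mid/Out, w/M/Hi/Stay, w/M/Hi/Out, w/L/Lo/Stay, w/L/Lo/Out, w/L/Mid/Stay, w/L/Mid/Out, w/L/Hi/Stay, w/L/Hi/Out, w/R/Lo/Stay, w/R/Lo/Out, w/R/Mid/Stay, w/R/Mid/Out, w/R/Hi/Stay, w/R/Hi/Out. Columns: x, y.
{z/M/Lo/Stay, z/M/Lo/Out} → row (-1,2) (0,3)
{z/M/Mid/Stay, z/M/Mid/Out} → row (3,2) (0,3)
{z/M/Hi/Stay, z/M/Hi/Out} → row (-2,5) (0,3)
{z/L/Lo/Stay, z/L/Lo/Out} → row (-1,2) (-3,3)
{z/L/Mid/Stay, z/L/Mid/Out} → row (3,2) (-3,3)
{z/L/Hi/Stay, z/L/Hi/Out} → row (-2,5) (-3,3)
{z/R/Lo/Stay, z/R/Lo/Out} → row (-1,2) (5,0)
{z/R/Mid/Stay, z/R/Mid/Out} → row (3,2) (5,0)
{z/R/Hi/Stay, z/R/Hi/Out} → row (-2,5) (5,0)
{w/M/Lo/Stay, w/M/Mid/Stay, w/M/Hi/Stay} → row (-2,3) (0,3)
{w/M/Lo/Out, w/M/Mid/Out, w/M/Hi/Out} → row (1,-2) (0,3)
{w/L/Lo/Stay, w/L/Mid/Stay, w/L/Hi/Stay} → row (-2,3) (-3,3)
{w/L/Lo/Out, w/L/Mid/Out, w/L/Hi/Out} → row (1,-2) (-3,3)
{w/R/Lo/Stay, w/R/Mid/Stay, w/R/Hi/Stay} → row (-2,3) (5,0)
{w/R/Lo/Out, w/R/Mid/Out, w/R/Hi/Out} → row (1,-2) (5,0)
That's 15 distinct rows out of 36 strategies.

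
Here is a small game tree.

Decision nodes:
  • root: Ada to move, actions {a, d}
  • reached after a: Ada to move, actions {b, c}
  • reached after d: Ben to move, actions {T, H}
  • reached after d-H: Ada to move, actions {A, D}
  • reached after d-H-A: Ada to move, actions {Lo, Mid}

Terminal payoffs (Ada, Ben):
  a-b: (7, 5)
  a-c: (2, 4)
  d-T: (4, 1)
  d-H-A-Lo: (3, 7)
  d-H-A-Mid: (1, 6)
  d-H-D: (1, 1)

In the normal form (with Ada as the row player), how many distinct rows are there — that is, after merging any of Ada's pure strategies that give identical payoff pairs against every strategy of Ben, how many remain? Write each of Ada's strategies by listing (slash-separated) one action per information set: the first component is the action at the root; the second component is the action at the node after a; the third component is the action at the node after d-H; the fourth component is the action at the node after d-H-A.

Ada has 16 pure strategies: a/b/A/Lo, a/b/A/Mid, a/b/D/Lo, a/b/D/Mid, a/c/A/Lo, a/c/A/Mid, a/c/D/Lo, a/c/D/Mid, d/b/A/Lo, d/b/A/Mid, d/b/D/Lo, d/b/D/Mid, d/c/A/Lo, d/c/A/Mid, d/c/D/Lo, d/c/D/Mid. Columns: T, H.
{a/b/A/Lo, a/b/A/Mid, a/b/D/Lo, a/b/D/Mid} → row (7,5) (7,5)
{a/c/A/Lo, a/c/A/Mid, a/c/D/Lo, a/c/D/Mid} → row (2,4) (2,4)
{d/b/A/Lo, d/c/A/Lo} → row (4,1) (3,7)
{d/b/A/Mid, d/c/A/Mid} → row (4,1) (1,6)
{d/b/D/Lo, d/b/D/Mid, d/c/D/Lo, d/c/D/Mid} → row (4,1) (1,1)
That's 5 distinct rows out of 16 strategies.

5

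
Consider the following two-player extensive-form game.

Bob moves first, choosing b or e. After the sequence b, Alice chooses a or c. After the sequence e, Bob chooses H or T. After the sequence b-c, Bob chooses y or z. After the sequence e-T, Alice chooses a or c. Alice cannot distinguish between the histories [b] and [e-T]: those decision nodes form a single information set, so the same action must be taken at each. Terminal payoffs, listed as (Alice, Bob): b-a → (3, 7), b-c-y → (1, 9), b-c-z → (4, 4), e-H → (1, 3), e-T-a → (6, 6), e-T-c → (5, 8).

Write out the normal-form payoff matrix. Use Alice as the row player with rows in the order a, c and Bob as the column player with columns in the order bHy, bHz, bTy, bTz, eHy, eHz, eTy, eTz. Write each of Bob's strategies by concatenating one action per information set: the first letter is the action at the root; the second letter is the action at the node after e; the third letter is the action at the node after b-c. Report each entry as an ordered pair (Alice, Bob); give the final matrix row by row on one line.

a: (3,7) (3,7) (3,7) (3,7) (1,3) (1,3) (6,6) (6,6) | c: (1,9) (4,4) (1,9) (4,4) (1,3) (1,3) (5,8) (5,8)

          bHy      bHz      bTy      bTz      eHy      eHz      eTy      eTz
   a    (3,7)    (3,7)    (3,7)    (3,7)    (1,3)    (1,3)    (6,6)    (6,6)
   c    (1,9)    (4,4)    (1,9)    (4,4)    (1,3)    (1,3)    (5,8)    (5,8)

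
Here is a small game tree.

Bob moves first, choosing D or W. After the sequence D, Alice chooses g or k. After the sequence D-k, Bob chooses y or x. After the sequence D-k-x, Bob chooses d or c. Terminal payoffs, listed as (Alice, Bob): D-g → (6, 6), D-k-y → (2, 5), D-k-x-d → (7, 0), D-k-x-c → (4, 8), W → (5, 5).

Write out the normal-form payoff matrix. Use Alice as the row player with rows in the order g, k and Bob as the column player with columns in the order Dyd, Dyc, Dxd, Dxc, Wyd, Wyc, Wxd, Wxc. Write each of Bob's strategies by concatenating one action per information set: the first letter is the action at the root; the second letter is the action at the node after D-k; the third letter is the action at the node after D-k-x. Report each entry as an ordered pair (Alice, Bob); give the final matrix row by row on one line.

g: (6,6) (6,6) (6,6) (6,6) (5,5) (5,5) (5,5) (5,5) | k: (2,5) (2,5) (7,0) (4,8) (5,5) (5,5) (5,5) (5,5)

          Dyd      Dyc      Dxd      Dxc      Wyd      Wyc      Wxd      Wxc
   g    (6,6)    (6,6)    (6,6)    (6,6)    (5,5)    (5,5)    (5,5)    (5,5)
   k    (2,5)    (2,5)    (7,0)    (4,8)    (5,5)    (5,5)    (5,5)    (5,5)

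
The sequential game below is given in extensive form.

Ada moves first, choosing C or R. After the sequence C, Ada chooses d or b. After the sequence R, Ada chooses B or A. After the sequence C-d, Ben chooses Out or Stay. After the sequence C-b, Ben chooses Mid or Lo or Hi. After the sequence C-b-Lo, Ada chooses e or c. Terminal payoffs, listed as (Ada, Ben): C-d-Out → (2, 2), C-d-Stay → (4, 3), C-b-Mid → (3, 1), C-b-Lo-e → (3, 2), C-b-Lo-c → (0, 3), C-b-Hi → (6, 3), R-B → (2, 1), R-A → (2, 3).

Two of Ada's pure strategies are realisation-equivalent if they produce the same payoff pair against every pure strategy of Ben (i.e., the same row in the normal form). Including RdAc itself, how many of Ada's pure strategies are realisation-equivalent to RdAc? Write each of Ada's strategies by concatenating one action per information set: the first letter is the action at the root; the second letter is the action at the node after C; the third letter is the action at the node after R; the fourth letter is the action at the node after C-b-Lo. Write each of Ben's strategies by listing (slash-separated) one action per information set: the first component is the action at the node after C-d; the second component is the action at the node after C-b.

4

Row for RdAc (columns Out/Mid, Out/Lo, Out/Hi, Stay/Mid, Stay/Lo, Stay/Hi): (2,3) (2,3) (2,3) (2,3) (2,3) (2,3).
Under RdAc, Ada's choice at the node after C and at the node after C-b-Lo can never be reached regardless of what Ben does, so varying those choices leaves every outcome unchanged.
Holding the reachable choices fixed and varying the unreachable ones freely already gives 2 × 2 = 4 equivalent strategies.
No other strategy reproduces this row, so those 4 are the full class: RdAe, RdAc, RbAe, RbAc.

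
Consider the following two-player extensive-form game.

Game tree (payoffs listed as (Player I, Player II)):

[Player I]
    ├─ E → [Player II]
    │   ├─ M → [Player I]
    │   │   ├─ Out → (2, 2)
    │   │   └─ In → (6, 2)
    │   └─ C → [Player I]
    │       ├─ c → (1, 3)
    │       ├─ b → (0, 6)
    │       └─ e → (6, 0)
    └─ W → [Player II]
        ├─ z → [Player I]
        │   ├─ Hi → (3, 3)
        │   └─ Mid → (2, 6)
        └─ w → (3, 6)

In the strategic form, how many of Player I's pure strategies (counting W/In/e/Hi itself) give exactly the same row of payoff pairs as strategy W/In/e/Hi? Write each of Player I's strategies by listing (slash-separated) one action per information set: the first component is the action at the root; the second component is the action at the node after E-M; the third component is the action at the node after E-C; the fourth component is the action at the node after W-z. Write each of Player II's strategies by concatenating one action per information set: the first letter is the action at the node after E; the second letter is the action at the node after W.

6

Row for W/In/e/Hi (columns Mz, Mw, Cz, Cw): (3,3) (3,6) (3,3) (3,6).
Under W/In/e/Hi, Player I's choice at the node after E-M and at the node after E-C can never be reached regardless of what Player II does, so varying those choices leaves every outcome unchanged.
Holding the reachable choices fixed and varying the unreachable ones freely already gives 2 × 3 = 6 equivalent strategies.
No other strategy reproduces this row, so those 6 are the full class: W/Out/c/Hi, W/Out/b/Hi, W/Out/e/Hi, W/In/c/Hi, W/In/b/Hi, W/In/e/Hi.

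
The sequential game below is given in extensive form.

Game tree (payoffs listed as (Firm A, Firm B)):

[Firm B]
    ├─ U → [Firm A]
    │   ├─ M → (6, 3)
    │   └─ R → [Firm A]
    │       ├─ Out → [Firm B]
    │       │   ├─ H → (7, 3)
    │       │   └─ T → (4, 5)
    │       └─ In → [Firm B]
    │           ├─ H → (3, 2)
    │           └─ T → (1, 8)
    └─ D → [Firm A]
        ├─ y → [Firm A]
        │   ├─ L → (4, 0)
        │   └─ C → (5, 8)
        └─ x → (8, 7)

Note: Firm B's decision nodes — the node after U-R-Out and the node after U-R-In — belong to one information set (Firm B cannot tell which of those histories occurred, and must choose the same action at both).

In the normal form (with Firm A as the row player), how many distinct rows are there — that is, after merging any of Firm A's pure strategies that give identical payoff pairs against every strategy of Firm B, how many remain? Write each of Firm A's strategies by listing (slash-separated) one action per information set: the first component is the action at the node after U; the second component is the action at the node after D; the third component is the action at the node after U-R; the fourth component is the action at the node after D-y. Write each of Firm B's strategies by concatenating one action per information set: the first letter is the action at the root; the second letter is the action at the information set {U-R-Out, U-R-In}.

9

Firm A has 16 pure strategies: M/y/Out/L, M/y/Out/C, M/y/In/L, M/y/In/C, M/x/Out/L, M/x/Out/C, M/x/In/L, M/x/In/C, R/y/Out/L, R/y/Out/C, R/y/In/L, R/y/In/C, R/x/Out/L, R/x/Out/C, R/x/In/L, R/x/In/C. Columns: UH, UT, DH, DT.
{M/y/Out/L, M/y/In/L} → row (6,3) (6,3) (4,0) (4,0)
{M/y/Out/C, M/y/In/C} → row (6,3) (6,3) (5,8) (5,8)
{M/x/Out/L, M/x/Out/C, M/x/In/L, M/x/In/C} → row (6,3) (6,3) (8,7) (8,7)
{R/y/Out/L} → row (7,3) (4,5) (4,0) (4,0)
{R/y/Out/C} → row (7,3) (4,5) (5,8) (5,8)
{R/y/In/L} → row (3,2) (1,8) (4,0) (4,0)
{R/y/In/C} → row (3,2) (1,8) (5,8) (5,8)
{R/x/Out/L, R/x/Out/C} → row (7,3) (4,5) (8,7) (8,7)
{R/x/In/L, R/x/In/C} → row (3,2) (1,8) (8,7) (8,7)
That's 9 distinct rows out of 16 strategies.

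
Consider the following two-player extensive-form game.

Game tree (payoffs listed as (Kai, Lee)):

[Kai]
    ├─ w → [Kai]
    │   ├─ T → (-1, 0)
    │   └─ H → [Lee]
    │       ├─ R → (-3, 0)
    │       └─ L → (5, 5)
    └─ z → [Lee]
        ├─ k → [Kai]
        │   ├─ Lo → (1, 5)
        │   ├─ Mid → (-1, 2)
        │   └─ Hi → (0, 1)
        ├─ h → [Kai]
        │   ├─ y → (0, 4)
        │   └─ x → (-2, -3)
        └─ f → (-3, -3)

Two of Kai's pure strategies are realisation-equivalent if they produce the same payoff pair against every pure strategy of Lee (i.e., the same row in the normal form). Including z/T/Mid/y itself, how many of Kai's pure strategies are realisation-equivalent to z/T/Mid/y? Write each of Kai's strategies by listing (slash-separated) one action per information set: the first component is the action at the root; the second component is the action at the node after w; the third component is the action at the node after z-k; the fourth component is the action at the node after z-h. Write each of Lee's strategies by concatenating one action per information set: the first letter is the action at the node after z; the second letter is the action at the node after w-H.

Row for z/T/Mid/y (columns kR, kL, hR, hL, fR, fL): (-1,2) (-1,2) (0,4) (0,4) (-3,-3) (-3,-3).
Under z/T/Mid/y, Kai's choice at the node after w can never be reached regardless of what Lee does, so varying those choices leaves every outcome unchanged.
Holding the reachable choices fixed and varying the unreachable one freely already gives 2 equivalent strategies.
No other strategy reproduces this row, so those 2 are the full class: z/T/Mid/y, z/H/Mid/y.

2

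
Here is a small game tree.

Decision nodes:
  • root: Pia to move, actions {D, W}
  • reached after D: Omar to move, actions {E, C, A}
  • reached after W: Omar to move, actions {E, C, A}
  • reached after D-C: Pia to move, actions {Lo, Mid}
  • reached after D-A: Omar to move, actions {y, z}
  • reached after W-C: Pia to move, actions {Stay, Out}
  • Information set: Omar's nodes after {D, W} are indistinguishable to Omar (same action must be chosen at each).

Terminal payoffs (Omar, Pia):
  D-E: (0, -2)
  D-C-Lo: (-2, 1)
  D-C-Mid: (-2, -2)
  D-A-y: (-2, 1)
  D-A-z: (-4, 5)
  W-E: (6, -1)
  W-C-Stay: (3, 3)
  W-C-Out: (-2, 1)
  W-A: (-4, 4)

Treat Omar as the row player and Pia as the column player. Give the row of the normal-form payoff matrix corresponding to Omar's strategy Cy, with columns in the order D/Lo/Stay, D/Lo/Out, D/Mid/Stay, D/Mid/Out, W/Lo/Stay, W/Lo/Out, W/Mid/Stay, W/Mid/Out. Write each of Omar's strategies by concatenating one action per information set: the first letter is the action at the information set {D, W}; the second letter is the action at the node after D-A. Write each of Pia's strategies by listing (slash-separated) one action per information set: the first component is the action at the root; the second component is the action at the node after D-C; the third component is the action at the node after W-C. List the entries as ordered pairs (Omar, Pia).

(-2,1) (-2,1) (-2,-2) (-2,-2) (3,3) (-2,1) (3,3) (-2,1)

vs D/Lo/Stay: Pia plays D → Omar plays C at [D] → Pia plays Lo at [D-C] → (-2, 1)
vs D/Lo/Out: Pia plays D → Omar plays C at [D] → Pia plays Lo at [D-C] → (-2, 1)
vs D/Mid/Stay: Pia plays D → Omar plays C at [D] → Pia plays Mid at [D-C] → (-2, -2)
vs D/Mid/Out: Pia plays D → Omar plays C at [D] → Pia plays Mid at [D-C] → (-2, -2)
vs W/Lo/Stay: Pia plays W → Omar plays C at [W] → Pia plays Stay at [W-C] → (3, 3)
vs W/Lo/Out: Pia plays W → Omar plays C at [W] → Pia plays Out at [W-C] → (-2, 1)
vs W/Mid/Stay: Pia plays W → Omar plays C at [W] → Pia plays Stay at [W-C] → (3, 3)
vs W/Mid/Out: Pia plays W → Omar plays C at [W] → Pia plays Out at [W-C] → (-2, 1)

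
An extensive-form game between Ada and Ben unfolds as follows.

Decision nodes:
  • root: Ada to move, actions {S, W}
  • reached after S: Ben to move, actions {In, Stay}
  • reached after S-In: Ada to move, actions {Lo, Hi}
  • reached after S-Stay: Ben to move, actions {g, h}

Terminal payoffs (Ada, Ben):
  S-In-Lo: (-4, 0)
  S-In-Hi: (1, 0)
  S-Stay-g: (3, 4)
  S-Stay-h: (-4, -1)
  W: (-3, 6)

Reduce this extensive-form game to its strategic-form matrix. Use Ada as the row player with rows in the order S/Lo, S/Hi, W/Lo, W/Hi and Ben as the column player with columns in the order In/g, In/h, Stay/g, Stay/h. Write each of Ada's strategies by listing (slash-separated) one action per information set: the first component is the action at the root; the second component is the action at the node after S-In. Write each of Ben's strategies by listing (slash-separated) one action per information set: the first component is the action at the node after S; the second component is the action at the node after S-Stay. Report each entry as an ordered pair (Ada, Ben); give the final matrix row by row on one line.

         In/g     In/h   Stay/g   Stay/h
S/Lo   (-4,0)   (-4,0)    (3,4)  (-4,-1)
S/Hi    (1,0)    (1,0)    (3,4)  (-4,-1)
W/Lo   (-3,6)   (-3,6)   (-3,6)   (-3,6)
W/Hi   (-3,6)   (-3,6)   (-3,6)   (-3,6)

S/Lo: (-4,0) (-4,0) (3,4) (-4,-1) | S/Hi: (1,0) (1,0) (3,4) (-4,-1) | W/Lo: (-3,6) (-3,6) (-3,6) (-3,6) | W/Hi: (-3,6) (-3,6) (-3,6) (-3,6)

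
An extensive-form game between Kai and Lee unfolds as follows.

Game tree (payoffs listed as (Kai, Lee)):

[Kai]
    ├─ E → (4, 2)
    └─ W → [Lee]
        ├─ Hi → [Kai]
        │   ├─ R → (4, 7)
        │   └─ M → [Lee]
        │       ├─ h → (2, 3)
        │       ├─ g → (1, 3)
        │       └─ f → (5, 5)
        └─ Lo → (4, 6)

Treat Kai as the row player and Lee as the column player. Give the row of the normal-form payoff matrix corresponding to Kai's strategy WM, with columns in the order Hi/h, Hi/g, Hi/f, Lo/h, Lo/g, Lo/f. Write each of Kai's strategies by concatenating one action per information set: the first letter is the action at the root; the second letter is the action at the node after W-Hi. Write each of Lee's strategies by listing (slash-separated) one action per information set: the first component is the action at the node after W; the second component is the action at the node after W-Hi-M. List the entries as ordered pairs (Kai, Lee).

(2,3) (1,3) (5,5) (4,6) (4,6) (4,6)

vs Hi/h: Kai plays W → Lee plays Hi at [W] → Kai plays M at [W-Hi] → Lee plays h at [W-Hi-M] → (2, 3)
vs Hi/g: Kai plays W → Lee plays Hi at [W] → Kai plays M at [W-Hi] → Lee plays g at [W-Hi-M] → (1, 3)
vs Hi/f: Kai plays W → Lee plays Hi at [W] → Kai plays M at [W-Hi] → Lee plays f at [W-Hi-M] → (5, 5)
vs Lo/h: Kai plays W → Lee plays Lo at [W] → (4, 6)
vs Lo/g: Kai plays W → Lee plays Lo at [W] → (4, 6)
vs Lo/f: Kai plays W → Lee plays Lo at [W] → (4, 6)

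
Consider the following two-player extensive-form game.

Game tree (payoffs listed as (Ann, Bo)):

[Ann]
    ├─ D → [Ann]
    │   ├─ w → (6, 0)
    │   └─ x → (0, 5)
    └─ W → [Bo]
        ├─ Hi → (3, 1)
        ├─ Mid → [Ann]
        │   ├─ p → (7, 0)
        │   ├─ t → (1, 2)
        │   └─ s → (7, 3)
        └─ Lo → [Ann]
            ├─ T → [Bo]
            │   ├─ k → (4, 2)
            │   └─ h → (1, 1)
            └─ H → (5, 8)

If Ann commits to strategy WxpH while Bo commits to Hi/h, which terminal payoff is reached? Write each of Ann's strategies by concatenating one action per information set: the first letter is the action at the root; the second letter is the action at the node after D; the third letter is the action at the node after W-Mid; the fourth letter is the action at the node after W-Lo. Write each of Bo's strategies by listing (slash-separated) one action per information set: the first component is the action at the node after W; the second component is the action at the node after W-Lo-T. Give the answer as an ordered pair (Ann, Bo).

(3, 1)

Trace the play path from the root:
  Ann plays W
  Bo plays Hi at [W]
→ terminal payoff (3, 1).
(Ann's choice at the node after D is never reached on this path, so it doesn't affect the outcome.)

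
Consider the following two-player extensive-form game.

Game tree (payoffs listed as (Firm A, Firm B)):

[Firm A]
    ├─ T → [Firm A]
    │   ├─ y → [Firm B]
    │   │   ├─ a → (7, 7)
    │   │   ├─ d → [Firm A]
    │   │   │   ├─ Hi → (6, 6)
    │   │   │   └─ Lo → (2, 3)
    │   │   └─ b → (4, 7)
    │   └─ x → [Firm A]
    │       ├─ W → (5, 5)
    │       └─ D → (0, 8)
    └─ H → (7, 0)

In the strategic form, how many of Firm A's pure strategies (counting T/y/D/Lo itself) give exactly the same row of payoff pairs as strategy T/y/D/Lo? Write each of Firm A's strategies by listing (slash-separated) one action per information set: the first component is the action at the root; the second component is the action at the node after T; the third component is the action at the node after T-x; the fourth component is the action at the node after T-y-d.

Row for T/y/D/Lo (columns a, d, b): (7,7) (2,3) (4,7).
Under T/y/D/Lo, Firm A's choice at the node after T-x can never be reached regardless of what Firm B does, so varying those choices leaves every outcome unchanged.
Holding the reachable choices fixed and varying the unreachable one freely already gives 2 equivalent strategies.
No other strategy reproduces this row, so those 2 are the full class: T/y/W/Lo, T/y/D/Lo.

2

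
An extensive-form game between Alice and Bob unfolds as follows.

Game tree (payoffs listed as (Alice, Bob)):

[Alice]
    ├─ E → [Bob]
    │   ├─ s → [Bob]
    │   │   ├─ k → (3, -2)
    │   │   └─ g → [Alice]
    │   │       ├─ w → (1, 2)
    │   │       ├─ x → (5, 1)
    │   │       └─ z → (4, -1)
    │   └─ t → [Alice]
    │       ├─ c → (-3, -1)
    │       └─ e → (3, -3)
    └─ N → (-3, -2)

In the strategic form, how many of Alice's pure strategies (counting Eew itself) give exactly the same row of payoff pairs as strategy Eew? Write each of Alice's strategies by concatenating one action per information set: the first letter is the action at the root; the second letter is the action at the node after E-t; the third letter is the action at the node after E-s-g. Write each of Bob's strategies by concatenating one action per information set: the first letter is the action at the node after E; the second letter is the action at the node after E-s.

Row for Eew (columns sk, sg, tk, tg): (3,-2) (1,2) (3,-3) (3,-3).
Every one of Alice's information sets is on the play path for some reply by Bob when Alice follows Eew.
Changing the action at any of them therefore changes at least one column, so only Eew itself gives this row.

1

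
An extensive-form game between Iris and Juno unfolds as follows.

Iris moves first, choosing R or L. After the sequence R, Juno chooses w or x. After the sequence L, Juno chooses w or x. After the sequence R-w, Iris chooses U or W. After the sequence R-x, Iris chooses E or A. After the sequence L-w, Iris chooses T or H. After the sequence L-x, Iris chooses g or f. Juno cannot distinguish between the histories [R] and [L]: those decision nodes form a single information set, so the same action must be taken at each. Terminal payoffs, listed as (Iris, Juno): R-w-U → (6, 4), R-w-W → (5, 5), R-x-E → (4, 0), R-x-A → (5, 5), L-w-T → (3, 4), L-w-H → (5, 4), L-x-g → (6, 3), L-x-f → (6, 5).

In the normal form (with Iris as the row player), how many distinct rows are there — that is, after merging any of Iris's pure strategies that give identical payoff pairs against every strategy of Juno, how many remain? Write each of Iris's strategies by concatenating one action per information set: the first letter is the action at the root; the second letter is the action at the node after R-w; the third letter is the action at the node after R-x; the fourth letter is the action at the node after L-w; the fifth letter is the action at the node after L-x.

8

Iris has 32 pure strategies: RUETg, RUETf, RUEHg, RUEHf, RUATg, RUATf, RUAHg, RUAHf, RWETg, RWETf, RWEHg, RWEHf, RWATg, RWATf, RWAHg, RWAHf, LUETg, LUETf, LUEHg, LUEHf, LUATg, LUATf, LUAHg, LUAHf, LWETg, LWETf, LWEHg, LWEHf, LWATg, LWATf, LWAHg, LWAHf. Columns: w, x.
{RUETg, RUETf, RUEHg, RUEHf} → row (6,4) (4,0)
{RUATg, RUATf, RUAHg, RUAHf} → row (6,4) (5,5)
{RWETg, RWETf, RWEHg, RWEHf} → row (5,5) (4,0)
{RWATg, RWATf, RWAHg, RWAHf} → row (5,5) (5,5)
{LUETg, LUATg, LWETg, LWATg} → row (3,4) (6,3)
{LUETf, LUATf, LWETf, LWATf} → row (3,4) (6,5)
{LUEHg, LUAHg, LWEHg, LWAHg} → row (5,4) (6,3)
{LUEHf, LUAHf, LWEHf, LWAHf} → row (5,4) (6,5)
That's 8 distinct rows out of 32 strategies.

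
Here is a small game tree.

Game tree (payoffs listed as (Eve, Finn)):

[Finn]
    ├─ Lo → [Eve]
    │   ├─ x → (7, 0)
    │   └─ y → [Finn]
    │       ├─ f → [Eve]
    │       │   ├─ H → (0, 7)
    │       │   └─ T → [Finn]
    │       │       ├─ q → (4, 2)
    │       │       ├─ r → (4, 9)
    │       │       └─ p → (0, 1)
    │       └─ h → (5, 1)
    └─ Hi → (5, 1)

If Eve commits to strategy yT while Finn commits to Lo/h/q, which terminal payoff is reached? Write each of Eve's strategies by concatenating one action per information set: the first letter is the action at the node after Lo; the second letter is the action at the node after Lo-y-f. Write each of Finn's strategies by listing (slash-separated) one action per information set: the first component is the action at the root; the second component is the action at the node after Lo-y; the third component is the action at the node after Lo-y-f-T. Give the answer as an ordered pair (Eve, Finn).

(5, 1)

Trace the play path from the root:
  Finn plays Lo
  Eve plays y at [Lo]
  Finn plays h at [Lo-y]
→ terminal payoff (5, 1).
(Eve's choice at the node after Lo-y-f is never reached on this path, so it doesn't affect the outcome.)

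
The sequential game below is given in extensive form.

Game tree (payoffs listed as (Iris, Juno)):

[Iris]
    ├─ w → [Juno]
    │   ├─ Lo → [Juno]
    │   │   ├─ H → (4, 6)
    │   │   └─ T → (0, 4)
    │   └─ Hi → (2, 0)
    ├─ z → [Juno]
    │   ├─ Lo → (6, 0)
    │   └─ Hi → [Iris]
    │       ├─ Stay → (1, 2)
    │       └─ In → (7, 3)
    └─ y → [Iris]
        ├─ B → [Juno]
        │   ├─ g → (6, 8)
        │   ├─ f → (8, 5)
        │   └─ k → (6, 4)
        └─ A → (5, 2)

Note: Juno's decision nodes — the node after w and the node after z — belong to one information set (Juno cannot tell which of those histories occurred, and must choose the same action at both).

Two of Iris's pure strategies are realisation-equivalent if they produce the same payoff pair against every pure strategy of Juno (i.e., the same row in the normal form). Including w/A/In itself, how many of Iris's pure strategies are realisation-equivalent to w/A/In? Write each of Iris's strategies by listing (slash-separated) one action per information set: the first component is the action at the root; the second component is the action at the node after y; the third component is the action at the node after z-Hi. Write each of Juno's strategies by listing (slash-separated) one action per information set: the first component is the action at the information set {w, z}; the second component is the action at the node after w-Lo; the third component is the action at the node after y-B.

Row for w/A/In (columns Lo/H/g, Lo/H/f, Lo/H/k, Lo/T/g, Lo/T/f, Lo/T/k, Hi/H/g, Hi/H/f, Hi/H/k, Hi/T/g, Hi/T/f, Hi/T/k): (4,6) (4,6) (4,6) (0,4) (0,4) (0,4) (2,0) (2,0) (2,0) (2,0) (2,0) (2,0).
Under w/A/In, Iris's choice at the node after y and at the node after z-Hi can never be reached regardless of what Juno does, so varying those choices leaves every outcome unchanged.
Holding the reachable choices fixed and varying the unreachable ones freely already gives 2 × 2 = 4 equivalent strategies.
No other strategy reproduces this row, so those 4 are the full class: w/B/Stay, w/B/In, w/A/Stay, w/A/In.

4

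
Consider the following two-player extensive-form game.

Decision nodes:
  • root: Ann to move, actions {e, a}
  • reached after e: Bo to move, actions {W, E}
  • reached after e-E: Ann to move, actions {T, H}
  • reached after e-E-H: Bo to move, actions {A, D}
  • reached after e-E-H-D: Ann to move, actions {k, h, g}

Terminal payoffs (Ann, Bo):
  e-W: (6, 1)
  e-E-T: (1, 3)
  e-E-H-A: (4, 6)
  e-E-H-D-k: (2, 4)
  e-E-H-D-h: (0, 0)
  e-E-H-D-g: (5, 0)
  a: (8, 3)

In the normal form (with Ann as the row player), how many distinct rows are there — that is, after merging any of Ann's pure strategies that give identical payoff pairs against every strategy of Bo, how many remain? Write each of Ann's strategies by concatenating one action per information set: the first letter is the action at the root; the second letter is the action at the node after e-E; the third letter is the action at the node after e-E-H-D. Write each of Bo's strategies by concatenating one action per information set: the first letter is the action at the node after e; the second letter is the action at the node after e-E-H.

Ann has 12 pure strategies: eTk, eTh, eTg, eHk, eHh, eHg, aTk, aTh, aTg, aHk, aHh, aHg. Columns: WA, WD, EA, ED.
{eTk, eTh, eTg} → row (6,1) (6,1) (1,3) (1,3)
{eHk} → row (6,1) (6,1) (4,6) (2,4)
{eHh} → row (6,1) (6,1) (4,6) (0,0)
{eHg} → row (6,1) (6,1) (4,6) (5,0)
{aTk, aTh, aTg, aHk, aHh, aHg} → row (8,3) (8,3) (8,3) (8,3)
That's 5 distinct rows out of 12 strategies.

5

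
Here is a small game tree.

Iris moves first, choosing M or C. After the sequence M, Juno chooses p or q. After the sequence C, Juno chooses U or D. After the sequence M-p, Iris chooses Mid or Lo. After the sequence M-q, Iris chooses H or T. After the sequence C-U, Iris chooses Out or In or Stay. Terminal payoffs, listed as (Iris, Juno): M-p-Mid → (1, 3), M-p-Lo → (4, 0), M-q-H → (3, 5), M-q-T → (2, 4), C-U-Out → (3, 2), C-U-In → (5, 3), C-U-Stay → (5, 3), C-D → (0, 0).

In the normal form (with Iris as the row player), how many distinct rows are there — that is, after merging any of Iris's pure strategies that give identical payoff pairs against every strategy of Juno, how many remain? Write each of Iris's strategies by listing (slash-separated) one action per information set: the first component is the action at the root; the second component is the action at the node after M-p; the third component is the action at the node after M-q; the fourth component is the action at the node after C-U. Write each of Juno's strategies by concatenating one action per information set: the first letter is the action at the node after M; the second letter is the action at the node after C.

Iris has 24 pure strategies: M/Mid/H/Out, M/Mid/H/In, M/Mid/H/Stay, M/Mid/T/Out, M/Mid/T/In, M/Mid/T/Stay, M/Lo/H/Out, M/Lo/H/In, M/Lo/H/Stay, M/Lo/T/Out, M/Lo/T/In, M/Lo/T/Stay, C/Mid/H/Out, C/Mid/H/In, C/Mid/H/Stay, C/Mid/T/Out, C/Mid/T/In, C/Mid/T/Stay, C/Lo/H/Out, C/Lo/H/In, C/Lo/H/Stay, C/Lo/T/Out, C/Lo/T/In, C/Lo/T/Stay. Columns: pU, pD, qU, qD.
{M/Mid/H/Out, M/Mid/H/In, M/Mid/H/Stay} → row (1,3) (1,3) (3,5) (3,5)
{M/Mid/T/Out, M/Mid/T/In, M/Mid/T/Stay} → row (1,3) (1,3) (2,4) (2,4)
{M/Lo/H/Out, M/Lo/H/In, M/Lo/H/Stay} → row (4,0) (4,0) (3,5) (3,5)
{M/Lo/T/Out, M/Lo/T/In, M/Lo/T/Stay} → row (4,0) (4,0) (2,4) (2,4)
{C/Mid/H/Out, C/Mid/T/Out, C/Lo/H/Out, C/Lo/T/Out} → row (3,2) (0,0) (3,2) (0,0)
{C/Mid/H/In, C/Mid/H/Stay, C/Mid/T/In, C/Mid/T/Stay, C/Lo/H/In, C/Lo/H/Stay, C/Lo/T/In, C/Lo/T/Stay} → row (5,3) (0,0) (5,3) (0,0)
That's 6 distinct rows out of 24 strategies.

6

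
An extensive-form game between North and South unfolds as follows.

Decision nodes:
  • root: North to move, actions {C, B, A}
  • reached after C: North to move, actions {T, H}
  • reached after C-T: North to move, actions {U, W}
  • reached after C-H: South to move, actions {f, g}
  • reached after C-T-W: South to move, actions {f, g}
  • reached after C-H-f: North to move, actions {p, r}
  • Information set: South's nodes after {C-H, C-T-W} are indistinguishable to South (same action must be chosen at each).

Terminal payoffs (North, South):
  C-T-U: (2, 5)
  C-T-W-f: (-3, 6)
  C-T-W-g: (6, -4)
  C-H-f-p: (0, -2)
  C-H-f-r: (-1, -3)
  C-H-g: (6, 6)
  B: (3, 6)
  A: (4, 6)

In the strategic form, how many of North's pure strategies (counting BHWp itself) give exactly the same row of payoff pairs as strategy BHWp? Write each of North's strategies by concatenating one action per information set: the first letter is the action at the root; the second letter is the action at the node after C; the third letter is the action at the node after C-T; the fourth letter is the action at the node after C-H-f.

8

Row for BHWp (columns f, g): (3,6) (3,6).
Under BHWp, North's choice at the node after C and at the node after C-T and at the node after C-H-f can never be reached regardless of what South does, so varying those choices leaves every outcome unchanged.
Holding the reachable choices fixed and varying the unreachable ones freely already gives 2 × 2 × 2 = 8 equivalent strategies.
No other strategy reproduces this row, so those 8 are the full class: BTUp, BTUr, BTWp, BTWr, BHUp, BHUr, BHWp, BHWr.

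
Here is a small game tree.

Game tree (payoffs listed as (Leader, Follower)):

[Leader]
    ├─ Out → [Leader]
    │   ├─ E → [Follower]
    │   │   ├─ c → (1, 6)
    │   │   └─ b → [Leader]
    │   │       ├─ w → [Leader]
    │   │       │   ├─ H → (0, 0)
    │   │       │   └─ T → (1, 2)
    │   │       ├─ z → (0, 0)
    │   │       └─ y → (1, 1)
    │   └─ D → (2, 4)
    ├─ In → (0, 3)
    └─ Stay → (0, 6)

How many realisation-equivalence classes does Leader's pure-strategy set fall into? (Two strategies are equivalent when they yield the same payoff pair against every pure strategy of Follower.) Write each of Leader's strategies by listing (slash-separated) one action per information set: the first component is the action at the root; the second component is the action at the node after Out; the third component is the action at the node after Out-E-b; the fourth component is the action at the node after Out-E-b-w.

Leader has 36 pure strategies: Out/E/w/H, Out/E/w/T, Out/E/z/H, Out/E/z/T, Out/E/y/H, Out/E/y/T, Out/D/w/H, Out/D/w/T, Out/D/z/H, Out/D/z/T, Out/D/y/H, Out/D/y/T, In/E/w/H, In/E/w/T, In/E/z/H, In/E/z/T, In/E/y/H, In/E/y/T, In/D/w/H, In/D/w/T, In/D/z/H, In/D/z/T, In/D/y/H, In/D/y/T, Stay/E/w/H, Stay/E/w/T, Stay/E/z/H, Stay/E/z/T, Stay/E/y/H, Stay/E/y/T, Stay/D/w/H, Stay/D/w/T, Stay/D/z/H, Stay/D/z/T, Stay/D/y/H, Stay/D/y/T. Columns: c, b.
{Out/E/w/H, Out/E/z/H, Out/E/z/T} → row (1,6) (0,0)
{Out/E/w/T} → row (1,6) (1,2)
{Out/E/y/H, Out/E/y/T} → row (1,6) (1,1)
{Out/D/w/H, Out/D/w/T, Out/D/z/H, Out/D/z/T, Out/D/y/H, Out/D/y/T} → row (2,4) (2,4)
{In/E/w/H, In/E/w/T, In/E/z/H, In/E/z/T, In/E/y/H, In/E/y/T, In/D/w/H, In/D/w/T, In/D/z/H, In/D/z/T, In/D/y/H, In/D/y/T} → row (0,3) (0,3)
{Stay/E/w/H, Stay/E/w/T, Stay/E/z/H, Stay/E/z/T, Stay/E/y/H, Stay/E/y/T, Stay/D/w/H, Stay/D/w/T, Stay/D/z/H, Stay/D/z/T, Stay/D/y/H, Stay/D/y/T} → row (0,6) (0,6)
That's 6 distinct rows out of 36 strategies.

6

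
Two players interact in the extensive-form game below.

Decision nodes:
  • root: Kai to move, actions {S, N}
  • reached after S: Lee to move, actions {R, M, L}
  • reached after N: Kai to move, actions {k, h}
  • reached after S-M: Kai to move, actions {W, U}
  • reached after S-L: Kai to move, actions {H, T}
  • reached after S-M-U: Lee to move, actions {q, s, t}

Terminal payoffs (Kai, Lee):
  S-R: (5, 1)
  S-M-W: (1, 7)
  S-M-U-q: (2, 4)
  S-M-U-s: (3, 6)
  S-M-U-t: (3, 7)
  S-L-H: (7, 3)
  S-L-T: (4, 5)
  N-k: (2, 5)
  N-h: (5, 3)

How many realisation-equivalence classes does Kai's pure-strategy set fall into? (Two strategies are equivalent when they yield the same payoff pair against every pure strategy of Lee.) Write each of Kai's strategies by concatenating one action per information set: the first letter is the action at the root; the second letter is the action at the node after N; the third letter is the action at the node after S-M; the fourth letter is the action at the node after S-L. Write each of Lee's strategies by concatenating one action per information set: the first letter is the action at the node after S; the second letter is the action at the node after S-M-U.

Kai has 16 pure strategies: SkWH, SkWT, SkUH, SkUT, ShWH, ShWT, ShUH, ShUT, NkWH, NkWT, NkUH, NkUT, NhWH, NhWT, NhUH, NhUT. Columns: Rq, Rs, Rt, Mq, Ms, Mt, Lq, Ls, Lt.
{SkWH, ShWH} → row (5,1) (5,1) (5,1) (1,7) (1,7) (1,7) (7,3) (7,3) (7,3)
{SkWT, ShWT} → row (5,1) (5,1) (5,1) (1,7) (1,7) (1,7) (4,5) (4,5) (4,5)
{SkUH, ShUH} → row (5,1) (5,1) (5,1) (2,4) (3,6) (3,7) (7,3) (7,3) (7,3)
{SkUT, ShUT} → row (5,1) (5,1) (5,1) (2,4) (3,6) (3,7) (4,5) (4,5) (4,5)
{NkWH, NkWT, NkUH, NkUT} → row (2,5) (2,5) (2,5) (2,5) (2,5) (2,5) (2,5) (2,5) (2,5)
{NhWH, NhWT, NhUH, NhUT} → row (5,3) (5,3) (5,3) (5,3) (5,3) (5,3) (5,3) (5,3) (5,3)
That's 6 distinct rows out of 16 strategies.

6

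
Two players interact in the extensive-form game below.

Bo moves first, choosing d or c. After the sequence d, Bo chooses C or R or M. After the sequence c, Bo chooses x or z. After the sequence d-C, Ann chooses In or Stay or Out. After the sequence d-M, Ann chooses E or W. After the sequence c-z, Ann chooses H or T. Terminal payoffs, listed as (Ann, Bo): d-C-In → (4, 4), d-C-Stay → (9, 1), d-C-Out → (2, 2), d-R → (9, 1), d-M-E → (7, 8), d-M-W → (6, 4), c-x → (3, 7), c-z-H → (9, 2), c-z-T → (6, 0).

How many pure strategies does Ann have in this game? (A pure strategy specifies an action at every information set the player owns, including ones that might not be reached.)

Ann owns the node after d-C with actions {In, Stay, Out} — three choices.
Ann owns the node after d-M with actions {E, W} — two choices.
Ann owns the node after c-z with actions {H, T} — two choices.
A pure strategy fixes one action at each information set independently, so the count is the product 3 × 2 × 2 = 12.

12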